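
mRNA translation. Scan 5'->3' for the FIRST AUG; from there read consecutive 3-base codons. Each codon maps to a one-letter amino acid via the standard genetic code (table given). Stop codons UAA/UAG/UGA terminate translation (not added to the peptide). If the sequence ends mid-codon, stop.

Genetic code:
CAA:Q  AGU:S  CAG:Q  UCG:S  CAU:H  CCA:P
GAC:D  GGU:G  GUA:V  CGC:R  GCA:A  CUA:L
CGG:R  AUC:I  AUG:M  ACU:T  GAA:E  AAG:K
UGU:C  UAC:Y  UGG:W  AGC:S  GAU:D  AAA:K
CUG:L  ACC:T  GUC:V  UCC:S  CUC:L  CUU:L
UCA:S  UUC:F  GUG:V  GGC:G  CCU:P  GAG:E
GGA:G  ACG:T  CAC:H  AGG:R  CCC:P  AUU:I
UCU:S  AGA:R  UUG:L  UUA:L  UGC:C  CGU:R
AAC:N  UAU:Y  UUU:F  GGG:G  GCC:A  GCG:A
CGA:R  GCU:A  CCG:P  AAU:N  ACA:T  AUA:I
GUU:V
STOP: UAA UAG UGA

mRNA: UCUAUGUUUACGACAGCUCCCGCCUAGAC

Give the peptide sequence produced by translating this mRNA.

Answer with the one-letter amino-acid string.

Answer: MFTTAPA

Derivation:
start AUG at pos 3
pos 3: AUG -> M; peptide=M
pos 6: UUU -> F; peptide=MF
pos 9: ACG -> T; peptide=MFT
pos 12: ACA -> T; peptide=MFTT
pos 15: GCU -> A; peptide=MFTTA
pos 18: CCC -> P; peptide=MFTTAP
pos 21: GCC -> A; peptide=MFTTAPA
pos 24: UAG -> STOP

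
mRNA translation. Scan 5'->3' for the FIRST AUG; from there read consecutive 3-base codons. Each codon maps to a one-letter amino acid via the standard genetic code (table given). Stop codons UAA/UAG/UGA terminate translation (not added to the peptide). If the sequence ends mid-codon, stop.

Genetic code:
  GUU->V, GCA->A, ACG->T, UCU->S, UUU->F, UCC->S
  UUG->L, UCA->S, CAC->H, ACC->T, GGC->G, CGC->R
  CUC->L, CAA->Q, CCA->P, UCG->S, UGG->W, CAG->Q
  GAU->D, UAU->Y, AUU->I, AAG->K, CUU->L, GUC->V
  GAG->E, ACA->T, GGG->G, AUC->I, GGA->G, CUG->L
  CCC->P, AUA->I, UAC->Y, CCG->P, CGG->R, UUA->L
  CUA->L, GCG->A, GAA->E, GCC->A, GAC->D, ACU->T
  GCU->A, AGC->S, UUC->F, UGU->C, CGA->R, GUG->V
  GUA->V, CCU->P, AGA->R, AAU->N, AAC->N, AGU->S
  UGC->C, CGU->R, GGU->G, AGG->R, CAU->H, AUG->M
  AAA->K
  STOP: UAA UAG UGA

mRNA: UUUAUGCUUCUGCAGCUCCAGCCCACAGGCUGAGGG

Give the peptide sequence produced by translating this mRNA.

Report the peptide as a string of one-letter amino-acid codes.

start AUG at pos 3
pos 3: AUG -> M; peptide=M
pos 6: CUU -> L; peptide=ML
pos 9: CUG -> L; peptide=MLL
pos 12: CAG -> Q; peptide=MLLQ
pos 15: CUC -> L; peptide=MLLQL
pos 18: CAG -> Q; peptide=MLLQLQ
pos 21: CCC -> P; peptide=MLLQLQP
pos 24: ACA -> T; peptide=MLLQLQPT
pos 27: GGC -> G; peptide=MLLQLQPTG
pos 30: UGA -> STOP

Answer: MLLQLQPTG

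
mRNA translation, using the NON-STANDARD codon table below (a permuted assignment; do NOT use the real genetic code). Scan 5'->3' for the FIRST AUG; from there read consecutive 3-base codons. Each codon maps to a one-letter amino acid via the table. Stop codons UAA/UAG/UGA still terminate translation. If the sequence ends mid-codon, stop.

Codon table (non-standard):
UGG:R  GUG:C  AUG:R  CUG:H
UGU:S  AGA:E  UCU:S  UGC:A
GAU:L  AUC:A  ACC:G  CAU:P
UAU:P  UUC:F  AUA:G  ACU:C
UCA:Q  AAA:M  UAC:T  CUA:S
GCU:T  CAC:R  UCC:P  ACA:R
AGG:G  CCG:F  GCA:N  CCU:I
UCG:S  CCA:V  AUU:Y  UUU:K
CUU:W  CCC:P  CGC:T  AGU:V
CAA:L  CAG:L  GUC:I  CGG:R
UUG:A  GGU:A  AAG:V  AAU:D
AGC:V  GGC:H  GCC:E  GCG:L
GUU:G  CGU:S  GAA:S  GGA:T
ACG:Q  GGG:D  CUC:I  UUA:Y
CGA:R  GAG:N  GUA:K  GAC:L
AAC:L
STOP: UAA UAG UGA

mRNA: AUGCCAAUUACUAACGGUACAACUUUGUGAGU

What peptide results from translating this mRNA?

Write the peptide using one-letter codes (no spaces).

start AUG at pos 0
pos 0: AUG -> R; peptide=R
pos 3: CCA -> V; peptide=RV
pos 6: AUU -> Y; peptide=RVY
pos 9: ACU -> C; peptide=RVYC
pos 12: AAC -> L; peptide=RVYCL
pos 15: GGU -> A; peptide=RVYCLA
pos 18: ACA -> R; peptide=RVYCLAR
pos 21: ACU -> C; peptide=RVYCLARC
pos 24: UUG -> A; peptide=RVYCLARCA
pos 27: UGA -> STOP

Answer: RVYCLARCA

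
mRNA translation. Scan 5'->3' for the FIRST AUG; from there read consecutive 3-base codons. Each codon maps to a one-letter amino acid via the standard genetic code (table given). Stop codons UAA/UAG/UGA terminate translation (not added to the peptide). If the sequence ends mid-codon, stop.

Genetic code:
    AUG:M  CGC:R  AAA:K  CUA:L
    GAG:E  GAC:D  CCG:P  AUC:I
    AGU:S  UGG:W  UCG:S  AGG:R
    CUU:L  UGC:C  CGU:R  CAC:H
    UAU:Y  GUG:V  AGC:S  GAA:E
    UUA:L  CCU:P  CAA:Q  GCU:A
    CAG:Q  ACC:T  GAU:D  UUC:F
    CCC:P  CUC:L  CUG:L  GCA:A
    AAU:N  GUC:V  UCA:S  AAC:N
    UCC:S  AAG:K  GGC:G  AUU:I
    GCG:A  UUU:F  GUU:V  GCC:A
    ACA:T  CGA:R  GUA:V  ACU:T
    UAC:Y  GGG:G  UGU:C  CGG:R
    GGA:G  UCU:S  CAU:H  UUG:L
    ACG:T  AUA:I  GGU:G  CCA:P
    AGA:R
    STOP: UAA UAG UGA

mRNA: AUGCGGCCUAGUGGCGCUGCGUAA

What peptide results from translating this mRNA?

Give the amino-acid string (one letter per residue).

start AUG at pos 0
pos 0: AUG -> M; peptide=M
pos 3: CGG -> R; peptide=MR
pos 6: CCU -> P; peptide=MRP
pos 9: AGU -> S; peptide=MRPS
pos 12: GGC -> G; peptide=MRPSG
pos 15: GCU -> A; peptide=MRPSGA
pos 18: GCG -> A; peptide=MRPSGAA
pos 21: UAA -> STOP

Answer: MRPSGAA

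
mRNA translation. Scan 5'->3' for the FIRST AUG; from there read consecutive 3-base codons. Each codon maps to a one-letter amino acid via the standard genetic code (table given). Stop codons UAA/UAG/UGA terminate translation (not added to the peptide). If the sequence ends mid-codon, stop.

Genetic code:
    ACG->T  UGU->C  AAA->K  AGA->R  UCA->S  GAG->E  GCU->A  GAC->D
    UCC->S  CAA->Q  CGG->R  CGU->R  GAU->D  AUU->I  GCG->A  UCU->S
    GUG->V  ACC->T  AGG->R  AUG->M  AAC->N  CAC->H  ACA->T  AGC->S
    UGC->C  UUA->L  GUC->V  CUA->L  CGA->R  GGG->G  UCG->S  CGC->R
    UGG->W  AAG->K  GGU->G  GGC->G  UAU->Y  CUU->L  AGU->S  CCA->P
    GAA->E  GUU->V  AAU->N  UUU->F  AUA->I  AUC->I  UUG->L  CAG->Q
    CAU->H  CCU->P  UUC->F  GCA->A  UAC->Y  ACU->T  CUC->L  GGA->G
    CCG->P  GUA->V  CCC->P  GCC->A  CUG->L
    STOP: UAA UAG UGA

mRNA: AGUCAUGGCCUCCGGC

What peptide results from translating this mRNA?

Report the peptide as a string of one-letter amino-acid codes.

start AUG at pos 4
pos 4: AUG -> M; peptide=M
pos 7: GCC -> A; peptide=MA
pos 10: UCC -> S; peptide=MAS
pos 13: GGC -> G; peptide=MASG
pos 16: only 0 nt remain (<3), stop (end of mRNA)

Answer: MASG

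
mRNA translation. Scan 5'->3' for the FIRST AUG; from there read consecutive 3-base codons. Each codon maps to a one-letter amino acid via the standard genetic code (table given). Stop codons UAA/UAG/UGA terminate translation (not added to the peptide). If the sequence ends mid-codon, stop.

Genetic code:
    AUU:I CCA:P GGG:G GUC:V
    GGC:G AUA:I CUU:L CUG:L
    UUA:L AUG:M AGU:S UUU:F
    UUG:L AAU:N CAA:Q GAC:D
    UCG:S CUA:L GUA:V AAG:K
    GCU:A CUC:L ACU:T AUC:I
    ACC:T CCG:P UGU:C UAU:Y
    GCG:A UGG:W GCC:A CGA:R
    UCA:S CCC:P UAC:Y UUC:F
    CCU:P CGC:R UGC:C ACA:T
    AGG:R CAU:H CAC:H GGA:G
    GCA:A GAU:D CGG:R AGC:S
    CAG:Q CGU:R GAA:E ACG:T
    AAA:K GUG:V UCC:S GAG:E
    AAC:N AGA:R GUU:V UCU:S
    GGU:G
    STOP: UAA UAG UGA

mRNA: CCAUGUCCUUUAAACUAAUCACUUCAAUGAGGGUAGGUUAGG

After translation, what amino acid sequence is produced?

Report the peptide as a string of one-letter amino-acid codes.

start AUG at pos 2
pos 2: AUG -> M; peptide=M
pos 5: UCC -> S; peptide=MS
pos 8: UUU -> F; peptide=MSF
pos 11: AAA -> K; peptide=MSFK
pos 14: CUA -> L; peptide=MSFKL
pos 17: AUC -> I; peptide=MSFKLI
pos 20: ACU -> T; peptide=MSFKLIT
pos 23: UCA -> S; peptide=MSFKLITS
pos 26: AUG -> M; peptide=MSFKLITSM
pos 29: AGG -> R; peptide=MSFKLITSMR
pos 32: GUA -> V; peptide=MSFKLITSMRV
pos 35: GGU -> G; peptide=MSFKLITSMRVG
pos 38: UAG -> STOP

Answer: MSFKLITSMRVG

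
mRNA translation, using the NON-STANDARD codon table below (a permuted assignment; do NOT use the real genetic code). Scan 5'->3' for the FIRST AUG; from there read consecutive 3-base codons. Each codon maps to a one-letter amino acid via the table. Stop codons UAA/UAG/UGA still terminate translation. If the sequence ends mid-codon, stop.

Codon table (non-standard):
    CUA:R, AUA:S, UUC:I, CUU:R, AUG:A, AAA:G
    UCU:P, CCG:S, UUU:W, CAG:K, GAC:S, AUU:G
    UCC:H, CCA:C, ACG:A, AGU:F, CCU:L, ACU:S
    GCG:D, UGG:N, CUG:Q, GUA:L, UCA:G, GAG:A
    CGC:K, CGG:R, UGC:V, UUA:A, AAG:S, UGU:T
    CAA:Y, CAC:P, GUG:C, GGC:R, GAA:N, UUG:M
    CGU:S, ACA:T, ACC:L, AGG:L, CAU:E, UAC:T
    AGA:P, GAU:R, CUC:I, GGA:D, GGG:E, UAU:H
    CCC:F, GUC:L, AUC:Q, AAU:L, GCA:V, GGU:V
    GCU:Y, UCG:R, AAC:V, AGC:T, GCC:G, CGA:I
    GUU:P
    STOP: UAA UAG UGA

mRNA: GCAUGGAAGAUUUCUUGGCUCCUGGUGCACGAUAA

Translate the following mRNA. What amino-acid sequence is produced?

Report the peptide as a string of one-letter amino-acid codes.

Answer: ANRIMYLVVI

Derivation:
start AUG at pos 2
pos 2: AUG -> A; peptide=A
pos 5: GAA -> N; peptide=AN
pos 8: GAU -> R; peptide=ANR
pos 11: UUC -> I; peptide=ANRI
pos 14: UUG -> M; peptide=ANRIM
pos 17: GCU -> Y; peptide=ANRIMY
pos 20: CCU -> L; peptide=ANRIMYL
pos 23: GGU -> V; peptide=ANRIMYLV
pos 26: GCA -> V; peptide=ANRIMYLVV
pos 29: CGA -> I; peptide=ANRIMYLVVI
pos 32: UAA -> STOP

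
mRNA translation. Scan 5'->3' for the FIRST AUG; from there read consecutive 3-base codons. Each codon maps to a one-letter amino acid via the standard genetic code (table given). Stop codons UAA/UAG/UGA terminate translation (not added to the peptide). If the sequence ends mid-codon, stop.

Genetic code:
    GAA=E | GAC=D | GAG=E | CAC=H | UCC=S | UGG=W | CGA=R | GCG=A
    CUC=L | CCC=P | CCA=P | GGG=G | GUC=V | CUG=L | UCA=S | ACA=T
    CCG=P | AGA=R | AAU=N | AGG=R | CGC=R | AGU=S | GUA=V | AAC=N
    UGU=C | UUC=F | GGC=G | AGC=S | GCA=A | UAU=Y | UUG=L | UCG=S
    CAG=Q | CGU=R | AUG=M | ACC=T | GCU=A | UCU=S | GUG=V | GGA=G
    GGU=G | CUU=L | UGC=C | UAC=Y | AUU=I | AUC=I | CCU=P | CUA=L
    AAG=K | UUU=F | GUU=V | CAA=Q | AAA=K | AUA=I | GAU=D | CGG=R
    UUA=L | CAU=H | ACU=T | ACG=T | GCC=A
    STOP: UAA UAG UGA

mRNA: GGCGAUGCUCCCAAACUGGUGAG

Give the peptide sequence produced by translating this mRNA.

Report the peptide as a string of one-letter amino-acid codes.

start AUG at pos 4
pos 4: AUG -> M; peptide=M
pos 7: CUC -> L; peptide=ML
pos 10: CCA -> P; peptide=MLP
pos 13: AAC -> N; peptide=MLPN
pos 16: UGG -> W; peptide=MLPNW
pos 19: UGA -> STOP

Answer: MLPNW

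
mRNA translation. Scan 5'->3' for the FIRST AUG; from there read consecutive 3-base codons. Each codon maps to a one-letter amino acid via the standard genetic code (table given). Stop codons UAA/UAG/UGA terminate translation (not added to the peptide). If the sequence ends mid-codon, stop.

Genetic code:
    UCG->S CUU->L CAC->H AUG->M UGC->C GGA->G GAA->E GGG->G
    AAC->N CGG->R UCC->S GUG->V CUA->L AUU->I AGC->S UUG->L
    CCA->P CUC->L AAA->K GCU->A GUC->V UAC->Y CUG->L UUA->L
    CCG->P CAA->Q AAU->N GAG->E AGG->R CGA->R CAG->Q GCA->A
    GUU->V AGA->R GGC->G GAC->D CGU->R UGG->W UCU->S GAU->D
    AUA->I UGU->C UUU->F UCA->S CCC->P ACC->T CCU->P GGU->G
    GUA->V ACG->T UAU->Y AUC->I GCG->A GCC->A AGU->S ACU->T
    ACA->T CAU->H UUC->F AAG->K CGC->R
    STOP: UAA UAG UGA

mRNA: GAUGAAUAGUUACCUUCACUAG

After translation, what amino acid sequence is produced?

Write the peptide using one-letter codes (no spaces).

start AUG at pos 1
pos 1: AUG -> M; peptide=M
pos 4: AAU -> N; peptide=MN
pos 7: AGU -> S; peptide=MNS
pos 10: UAC -> Y; peptide=MNSY
pos 13: CUU -> L; peptide=MNSYL
pos 16: CAC -> H; peptide=MNSYLH
pos 19: UAG -> STOP

Answer: MNSYLH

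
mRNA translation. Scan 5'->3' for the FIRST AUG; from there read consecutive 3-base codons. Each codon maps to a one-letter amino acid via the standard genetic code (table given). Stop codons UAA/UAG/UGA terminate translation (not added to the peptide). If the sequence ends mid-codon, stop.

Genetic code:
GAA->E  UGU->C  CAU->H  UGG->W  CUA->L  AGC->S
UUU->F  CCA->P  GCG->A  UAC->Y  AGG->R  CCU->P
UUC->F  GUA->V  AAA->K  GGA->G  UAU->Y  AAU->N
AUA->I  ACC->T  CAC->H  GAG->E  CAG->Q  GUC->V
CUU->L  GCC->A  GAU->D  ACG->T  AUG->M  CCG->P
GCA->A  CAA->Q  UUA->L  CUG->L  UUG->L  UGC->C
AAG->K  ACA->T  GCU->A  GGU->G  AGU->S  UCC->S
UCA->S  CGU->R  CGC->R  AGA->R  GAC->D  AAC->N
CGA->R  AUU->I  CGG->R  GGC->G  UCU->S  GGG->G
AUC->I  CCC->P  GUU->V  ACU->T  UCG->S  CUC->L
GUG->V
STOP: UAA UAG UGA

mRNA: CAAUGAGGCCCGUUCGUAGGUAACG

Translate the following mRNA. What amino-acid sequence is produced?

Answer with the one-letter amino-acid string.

start AUG at pos 2
pos 2: AUG -> M; peptide=M
pos 5: AGG -> R; peptide=MR
pos 8: CCC -> P; peptide=MRP
pos 11: GUU -> V; peptide=MRPV
pos 14: CGU -> R; peptide=MRPVR
pos 17: AGG -> R; peptide=MRPVRR
pos 20: UAA -> STOP

Answer: MRPVRR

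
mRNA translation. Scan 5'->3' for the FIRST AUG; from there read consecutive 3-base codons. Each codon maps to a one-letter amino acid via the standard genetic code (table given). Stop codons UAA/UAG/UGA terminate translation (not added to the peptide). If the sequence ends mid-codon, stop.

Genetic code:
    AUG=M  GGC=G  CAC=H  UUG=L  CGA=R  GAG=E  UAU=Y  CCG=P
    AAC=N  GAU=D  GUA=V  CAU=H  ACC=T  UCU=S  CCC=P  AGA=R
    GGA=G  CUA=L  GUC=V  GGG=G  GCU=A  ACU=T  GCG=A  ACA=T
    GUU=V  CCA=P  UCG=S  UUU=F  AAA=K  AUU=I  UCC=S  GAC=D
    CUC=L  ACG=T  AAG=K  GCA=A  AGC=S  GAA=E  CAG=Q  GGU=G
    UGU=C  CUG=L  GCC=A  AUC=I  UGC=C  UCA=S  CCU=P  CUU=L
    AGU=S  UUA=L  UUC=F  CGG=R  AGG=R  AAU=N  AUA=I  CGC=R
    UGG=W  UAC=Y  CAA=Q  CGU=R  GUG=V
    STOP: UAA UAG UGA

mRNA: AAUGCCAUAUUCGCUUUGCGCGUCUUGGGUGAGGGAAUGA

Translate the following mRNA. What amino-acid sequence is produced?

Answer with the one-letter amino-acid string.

Answer: MPYSLCASWVRE

Derivation:
start AUG at pos 1
pos 1: AUG -> M; peptide=M
pos 4: CCA -> P; peptide=MP
pos 7: UAU -> Y; peptide=MPY
pos 10: UCG -> S; peptide=MPYS
pos 13: CUU -> L; peptide=MPYSL
pos 16: UGC -> C; peptide=MPYSLC
pos 19: GCG -> A; peptide=MPYSLCA
pos 22: UCU -> S; peptide=MPYSLCAS
pos 25: UGG -> W; peptide=MPYSLCASW
pos 28: GUG -> V; peptide=MPYSLCASWV
pos 31: AGG -> R; peptide=MPYSLCASWVR
pos 34: GAA -> E; peptide=MPYSLCASWVRE
pos 37: UGA -> STOP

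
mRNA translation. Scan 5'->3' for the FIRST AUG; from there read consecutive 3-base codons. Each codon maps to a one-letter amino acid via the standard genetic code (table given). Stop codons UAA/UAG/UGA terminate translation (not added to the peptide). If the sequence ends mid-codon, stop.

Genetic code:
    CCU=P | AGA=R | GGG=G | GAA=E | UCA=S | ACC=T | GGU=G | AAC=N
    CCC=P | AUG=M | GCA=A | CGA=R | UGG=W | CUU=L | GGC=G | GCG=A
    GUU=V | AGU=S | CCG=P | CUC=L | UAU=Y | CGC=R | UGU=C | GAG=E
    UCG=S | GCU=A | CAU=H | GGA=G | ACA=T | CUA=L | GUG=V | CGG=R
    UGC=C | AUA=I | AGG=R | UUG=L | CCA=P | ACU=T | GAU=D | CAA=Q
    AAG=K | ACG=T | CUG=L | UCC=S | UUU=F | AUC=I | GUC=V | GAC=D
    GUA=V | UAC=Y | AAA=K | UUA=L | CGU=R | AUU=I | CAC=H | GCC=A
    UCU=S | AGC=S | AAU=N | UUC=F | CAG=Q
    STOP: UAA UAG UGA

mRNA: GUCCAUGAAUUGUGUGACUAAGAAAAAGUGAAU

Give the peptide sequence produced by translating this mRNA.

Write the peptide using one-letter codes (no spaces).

start AUG at pos 4
pos 4: AUG -> M; peptide=M
pos 7: AAU -> N; peptide=MN
pos 10: UGU -> C; peptide=MNC
pos 13: GUG -> V; peptide=MNCV
pos 16: ACU -> T; peptide=MNCVT
pos 19: AAG -> K; peptide=MNCVTK
pos 22: AAA -> K; peptide=MNCVTKK
pos 25: AAG -> K; peptide=MNCVTKKK
pos 28: UGA -> STOP

Answer: MNCVTKKK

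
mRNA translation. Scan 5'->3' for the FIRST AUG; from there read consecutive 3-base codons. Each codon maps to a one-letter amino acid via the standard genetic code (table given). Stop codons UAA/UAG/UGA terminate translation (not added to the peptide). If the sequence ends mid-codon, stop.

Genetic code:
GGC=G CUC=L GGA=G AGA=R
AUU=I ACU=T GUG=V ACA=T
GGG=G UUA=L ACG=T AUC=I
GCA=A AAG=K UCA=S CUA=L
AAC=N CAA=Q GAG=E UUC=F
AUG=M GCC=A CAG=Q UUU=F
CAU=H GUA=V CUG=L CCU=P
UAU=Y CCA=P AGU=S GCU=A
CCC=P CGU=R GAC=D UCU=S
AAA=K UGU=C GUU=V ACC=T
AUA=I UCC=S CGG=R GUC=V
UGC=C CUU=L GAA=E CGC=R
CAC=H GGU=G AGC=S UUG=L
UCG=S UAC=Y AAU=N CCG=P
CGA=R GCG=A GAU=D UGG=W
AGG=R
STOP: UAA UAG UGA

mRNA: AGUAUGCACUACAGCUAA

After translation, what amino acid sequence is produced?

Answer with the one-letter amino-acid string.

Answer: MHYS

Derivation:
start AUG at pos 3
pos 3: AUG -> M; peptide=M
pos 6: CAC -> H; peptide=MH
pos 9: UAC -> Y; peptide=MHY
pos 12: AGC -> S; peptide=MHYS
pos 15: UAA -> STOP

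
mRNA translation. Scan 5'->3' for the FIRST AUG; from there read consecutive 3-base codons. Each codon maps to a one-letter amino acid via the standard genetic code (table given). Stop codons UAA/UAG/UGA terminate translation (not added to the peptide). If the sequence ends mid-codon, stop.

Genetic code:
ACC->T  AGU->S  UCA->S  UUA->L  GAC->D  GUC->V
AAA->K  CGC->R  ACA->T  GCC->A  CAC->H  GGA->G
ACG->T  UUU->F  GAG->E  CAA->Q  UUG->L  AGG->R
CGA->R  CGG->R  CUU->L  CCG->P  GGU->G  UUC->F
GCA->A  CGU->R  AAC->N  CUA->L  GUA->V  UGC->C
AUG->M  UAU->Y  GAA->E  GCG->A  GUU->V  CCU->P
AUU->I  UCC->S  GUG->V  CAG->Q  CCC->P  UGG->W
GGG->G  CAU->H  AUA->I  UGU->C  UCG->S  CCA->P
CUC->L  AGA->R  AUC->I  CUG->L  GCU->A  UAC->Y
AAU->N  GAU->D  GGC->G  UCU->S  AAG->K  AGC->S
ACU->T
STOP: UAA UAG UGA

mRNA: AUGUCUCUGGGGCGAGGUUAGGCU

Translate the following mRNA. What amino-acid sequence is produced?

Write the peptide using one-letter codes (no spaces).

start AUG at pos 0
pos 0: AUG -> M; peptide=M
pos 3: UCU -> S; peptide=MS
pos 6: CUG -> L; peptide=MSL
pos 9: GGG -> G; peptide=MSLG
pos 12: CGA -> R; peptide=MSLGR
pos 15: GGU -> G; peptide=MSLGRG
pos 18: UAG -> STOP

Answer: MSLGRG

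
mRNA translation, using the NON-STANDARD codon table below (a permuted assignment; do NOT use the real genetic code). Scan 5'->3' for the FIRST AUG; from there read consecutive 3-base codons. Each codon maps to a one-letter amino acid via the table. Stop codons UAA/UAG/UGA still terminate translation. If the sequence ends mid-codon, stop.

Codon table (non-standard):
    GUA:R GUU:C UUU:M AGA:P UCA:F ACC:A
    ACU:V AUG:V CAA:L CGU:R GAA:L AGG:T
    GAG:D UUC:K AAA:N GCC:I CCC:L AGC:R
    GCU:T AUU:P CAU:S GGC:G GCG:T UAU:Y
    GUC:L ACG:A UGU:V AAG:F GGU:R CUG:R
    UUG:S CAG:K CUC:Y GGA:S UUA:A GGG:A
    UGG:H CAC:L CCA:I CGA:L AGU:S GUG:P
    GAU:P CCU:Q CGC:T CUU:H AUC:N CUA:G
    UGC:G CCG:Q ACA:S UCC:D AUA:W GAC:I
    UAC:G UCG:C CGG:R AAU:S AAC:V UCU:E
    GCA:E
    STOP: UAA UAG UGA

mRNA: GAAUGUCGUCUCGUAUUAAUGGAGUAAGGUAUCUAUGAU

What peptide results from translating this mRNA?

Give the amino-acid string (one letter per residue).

start AUG at pos 2
pos 2: AUG -> V; peptide=V
pos 5: UCG -> C; peptide=VC
pos 8: UCU -> E; peptide=VCE
pos 11: CGU -> R; peptide=VCER
pos 14: AUU -> P; peptide=VCERP
pos 17: AAU -> S; peptide=VCERPS
pos 20: GGA -> S; peptide=VCERPSS
pos 23: GUA -> R; peptide=VCERPSSR
pos 26: AGG -> T; peptide=VCERPSSRT
pos 29: UAU -> Y; peptide=VCERPSSRTY
pos 32: CUA -> G; peptide=VCERPSSRTYG
pos 35: UGA -> STOP

Answer: VCERPSSRTYG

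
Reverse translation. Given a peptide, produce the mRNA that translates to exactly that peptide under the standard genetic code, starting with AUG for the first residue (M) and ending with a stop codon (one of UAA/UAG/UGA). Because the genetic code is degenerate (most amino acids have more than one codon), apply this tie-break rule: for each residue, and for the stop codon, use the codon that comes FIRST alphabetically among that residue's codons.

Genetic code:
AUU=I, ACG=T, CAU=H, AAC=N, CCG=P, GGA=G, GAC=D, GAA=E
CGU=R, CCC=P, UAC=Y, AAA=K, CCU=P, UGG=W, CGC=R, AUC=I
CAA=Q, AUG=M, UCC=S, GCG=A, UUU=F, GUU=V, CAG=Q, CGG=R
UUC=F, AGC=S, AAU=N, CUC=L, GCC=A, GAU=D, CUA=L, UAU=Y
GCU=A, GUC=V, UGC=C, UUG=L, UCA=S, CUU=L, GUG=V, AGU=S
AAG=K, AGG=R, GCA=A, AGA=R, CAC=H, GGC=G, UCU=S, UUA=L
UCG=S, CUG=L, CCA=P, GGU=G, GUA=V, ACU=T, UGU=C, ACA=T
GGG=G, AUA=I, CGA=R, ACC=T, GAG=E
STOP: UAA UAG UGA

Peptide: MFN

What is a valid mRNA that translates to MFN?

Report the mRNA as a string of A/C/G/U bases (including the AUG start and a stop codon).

residue 1: M -> AUG (start codon)
residue 2: F codons sorted = UUC,UUU -> pick first = UUC
residue 3: N codons sorted = AAC,AAU -> pick first = AAC
terminator: stop codons sorted = UAA,UAG,UGA -> pick first = UAA

Answer: mRNA: AUGUUCAACUAA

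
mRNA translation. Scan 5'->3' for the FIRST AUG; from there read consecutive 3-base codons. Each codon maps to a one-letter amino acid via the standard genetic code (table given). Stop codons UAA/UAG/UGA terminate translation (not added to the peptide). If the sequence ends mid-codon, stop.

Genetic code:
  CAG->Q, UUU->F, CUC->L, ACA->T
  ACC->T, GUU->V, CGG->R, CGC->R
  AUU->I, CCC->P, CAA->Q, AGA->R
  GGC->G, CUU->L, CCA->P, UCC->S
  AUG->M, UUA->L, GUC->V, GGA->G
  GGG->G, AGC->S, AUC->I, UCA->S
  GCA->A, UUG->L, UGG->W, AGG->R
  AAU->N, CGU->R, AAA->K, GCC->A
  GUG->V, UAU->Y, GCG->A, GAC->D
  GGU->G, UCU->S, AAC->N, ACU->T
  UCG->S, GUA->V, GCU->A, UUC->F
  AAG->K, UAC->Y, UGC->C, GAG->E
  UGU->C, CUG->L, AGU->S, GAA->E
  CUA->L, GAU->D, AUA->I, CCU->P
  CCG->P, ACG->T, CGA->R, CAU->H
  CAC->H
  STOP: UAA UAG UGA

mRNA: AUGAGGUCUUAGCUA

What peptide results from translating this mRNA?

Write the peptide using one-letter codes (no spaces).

Answer: MRS

Derivation:
start AUG at pos 0
pos 0: AUG -> M; peptide=M
pos 3: AGG -> R; peptide=MR
pos 6: UCU -> S; peptide=MRS
pos 9: UAG -> STOP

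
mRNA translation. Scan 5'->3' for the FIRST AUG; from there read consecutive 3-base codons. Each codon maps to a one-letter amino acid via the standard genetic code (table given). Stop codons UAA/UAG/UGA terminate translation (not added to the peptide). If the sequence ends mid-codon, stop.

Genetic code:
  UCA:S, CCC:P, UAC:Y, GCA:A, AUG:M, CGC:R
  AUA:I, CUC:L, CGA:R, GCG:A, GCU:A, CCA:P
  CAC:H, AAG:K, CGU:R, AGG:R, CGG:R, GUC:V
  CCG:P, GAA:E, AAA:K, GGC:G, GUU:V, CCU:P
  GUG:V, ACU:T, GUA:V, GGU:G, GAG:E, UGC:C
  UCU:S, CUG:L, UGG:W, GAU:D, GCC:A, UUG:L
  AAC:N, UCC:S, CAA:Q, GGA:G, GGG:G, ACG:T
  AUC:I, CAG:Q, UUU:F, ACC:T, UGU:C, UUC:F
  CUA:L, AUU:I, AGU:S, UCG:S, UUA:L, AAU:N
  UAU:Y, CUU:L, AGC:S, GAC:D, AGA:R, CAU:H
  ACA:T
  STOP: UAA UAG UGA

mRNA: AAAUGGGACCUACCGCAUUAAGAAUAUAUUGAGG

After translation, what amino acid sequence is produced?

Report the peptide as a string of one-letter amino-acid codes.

start AUG at pos 2
pos 2: AUG -> M; peptide=M
pos 5: GGA -> G; peptide=MG
pos 8: CCU -> P; peptide=MGP
pos 11: ACC -> T; peptide=MGPT
pos 14: GCA -> A; peptide=MGPTA
pos 17: UUA -> L; peptide=MGPTAL
pos 20: AGA -> R; peptide=MGPTALR
pos 23: AUA -> I; peptide=MGPTALRI
pos 26: UAU -> Y; peptide=MGPTALRIY
pos 29: UGA -> STOP

Answer: MGPTALRIY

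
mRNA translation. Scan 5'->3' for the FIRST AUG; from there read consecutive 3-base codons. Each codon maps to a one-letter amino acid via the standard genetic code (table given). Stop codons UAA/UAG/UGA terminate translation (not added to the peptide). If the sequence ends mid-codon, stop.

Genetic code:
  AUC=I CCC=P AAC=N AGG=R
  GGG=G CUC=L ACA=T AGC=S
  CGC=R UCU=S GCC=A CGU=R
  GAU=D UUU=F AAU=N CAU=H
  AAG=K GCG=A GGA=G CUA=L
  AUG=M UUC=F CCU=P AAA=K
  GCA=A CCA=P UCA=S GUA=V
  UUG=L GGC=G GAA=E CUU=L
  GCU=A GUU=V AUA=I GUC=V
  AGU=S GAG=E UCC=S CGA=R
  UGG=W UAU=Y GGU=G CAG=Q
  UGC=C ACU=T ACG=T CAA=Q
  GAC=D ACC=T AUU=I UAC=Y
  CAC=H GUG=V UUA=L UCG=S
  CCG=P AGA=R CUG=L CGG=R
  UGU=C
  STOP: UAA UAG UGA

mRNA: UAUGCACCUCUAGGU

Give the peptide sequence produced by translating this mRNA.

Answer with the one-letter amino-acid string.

Answer: MHL

Derivation:
start AUG at pos 1
pos 1: AUG -> M; peptide=M
pos 4: CAC -> H; peptide=MH
pos 7: CUC -> L; peptide=MHL
pos 10: UAG -> STOP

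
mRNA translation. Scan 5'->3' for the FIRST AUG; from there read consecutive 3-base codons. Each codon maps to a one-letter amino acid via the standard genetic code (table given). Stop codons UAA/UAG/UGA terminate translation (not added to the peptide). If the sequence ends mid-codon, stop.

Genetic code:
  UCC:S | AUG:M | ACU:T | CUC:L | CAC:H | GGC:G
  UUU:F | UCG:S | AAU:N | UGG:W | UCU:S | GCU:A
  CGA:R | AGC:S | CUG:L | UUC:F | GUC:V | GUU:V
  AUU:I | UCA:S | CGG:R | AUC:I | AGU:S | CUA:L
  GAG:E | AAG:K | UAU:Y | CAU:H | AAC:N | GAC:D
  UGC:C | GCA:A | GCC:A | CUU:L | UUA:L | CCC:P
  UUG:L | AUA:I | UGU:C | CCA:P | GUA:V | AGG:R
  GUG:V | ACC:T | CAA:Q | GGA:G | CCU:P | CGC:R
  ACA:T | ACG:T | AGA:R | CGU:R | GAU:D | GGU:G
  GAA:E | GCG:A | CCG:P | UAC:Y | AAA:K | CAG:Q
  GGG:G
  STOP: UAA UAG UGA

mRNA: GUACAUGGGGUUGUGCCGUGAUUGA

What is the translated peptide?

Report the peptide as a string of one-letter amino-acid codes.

Answer: MGLCRD

Derivation:
start AUG at pos 4
pos 4: AUG -> M; peptide=M
pos 7: GGG -> G; peptide=MG
pos 10: UUG -> L; peptide=MGL
pos 13: UGC -> C; peptide=MGLC
pos 16: CGU -> R; peptide=MGLCR
pos 19: GAU -> D; peptide=MGLCRD
pos 22: UGA -> STOP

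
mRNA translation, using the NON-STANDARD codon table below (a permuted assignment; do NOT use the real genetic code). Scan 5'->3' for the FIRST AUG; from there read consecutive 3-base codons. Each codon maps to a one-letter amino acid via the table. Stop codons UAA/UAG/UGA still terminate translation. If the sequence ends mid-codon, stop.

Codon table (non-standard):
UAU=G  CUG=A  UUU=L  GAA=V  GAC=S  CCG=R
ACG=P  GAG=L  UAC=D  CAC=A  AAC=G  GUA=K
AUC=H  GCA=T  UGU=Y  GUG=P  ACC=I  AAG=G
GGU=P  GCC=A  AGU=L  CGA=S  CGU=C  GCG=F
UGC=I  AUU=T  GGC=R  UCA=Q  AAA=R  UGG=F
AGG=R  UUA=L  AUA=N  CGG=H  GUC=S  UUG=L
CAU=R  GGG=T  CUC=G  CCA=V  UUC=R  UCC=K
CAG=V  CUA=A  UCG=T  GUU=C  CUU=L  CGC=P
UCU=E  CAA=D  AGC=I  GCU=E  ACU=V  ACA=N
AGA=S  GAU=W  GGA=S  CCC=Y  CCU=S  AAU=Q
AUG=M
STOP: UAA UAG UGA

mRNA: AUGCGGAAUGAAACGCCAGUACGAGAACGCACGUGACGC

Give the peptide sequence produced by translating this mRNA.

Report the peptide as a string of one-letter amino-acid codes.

start AUG at pos 0
pos 0: AUG -> M; peptide=M
pos 3: CGG -> H; peptide=MH
pos 6: AAU -> Q; peptide=MHQ
pos 9: GAA -> V; peptide=MHQV
pos 12: ACG -> P; peptide=MHQVP
pos 15: CCA -> V; peptide=MHQVPV
pos 18: GUA -> K; peptide=MHQVPVK
pos 21: CGA -> S; peptide=MHQVPVKS
pos 24: GAA -> V; peptide=MHQVPVKSV
pos 27: CGC -> P; peptide=MHQVPVKSVP
pos 30: ACG -> P; peptide=MHQVPVKSVPP
pos 33: UGA -> STOP

Answer: MHQVPVKSVPP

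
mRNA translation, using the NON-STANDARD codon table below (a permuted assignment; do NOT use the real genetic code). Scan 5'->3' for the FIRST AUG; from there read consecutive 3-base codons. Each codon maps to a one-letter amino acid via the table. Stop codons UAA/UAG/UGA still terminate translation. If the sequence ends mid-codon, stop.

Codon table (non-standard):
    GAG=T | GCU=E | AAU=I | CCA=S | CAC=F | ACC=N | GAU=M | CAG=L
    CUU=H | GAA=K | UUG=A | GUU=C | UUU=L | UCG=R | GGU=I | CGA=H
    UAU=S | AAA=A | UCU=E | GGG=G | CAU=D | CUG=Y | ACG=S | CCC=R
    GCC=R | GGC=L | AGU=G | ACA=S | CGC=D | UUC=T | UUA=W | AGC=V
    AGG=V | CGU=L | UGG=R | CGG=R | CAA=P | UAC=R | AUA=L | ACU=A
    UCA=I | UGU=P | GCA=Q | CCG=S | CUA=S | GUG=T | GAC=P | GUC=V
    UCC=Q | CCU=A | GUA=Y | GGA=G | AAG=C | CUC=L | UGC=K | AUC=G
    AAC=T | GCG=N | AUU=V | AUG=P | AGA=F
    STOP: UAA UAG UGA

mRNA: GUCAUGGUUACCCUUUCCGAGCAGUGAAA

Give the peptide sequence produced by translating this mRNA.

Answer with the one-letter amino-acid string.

start AUG at pos 3
pos 3: AUG -> P; peptide=P
pos 6: GUU -> C; peptide=PC
pos 9: ACC -> N; peptide=PCN
pos 12: CUU -> H; peptide=PCNH
pos 15: UCC -> Q; peptide=PCNHQ
pos 18: GAG -> T; peptide=PCNHQT
pos 21: CAG -> L; peptide=PCNHQTL
pos 24: UGA -> STOP

Answer: PCNHQTL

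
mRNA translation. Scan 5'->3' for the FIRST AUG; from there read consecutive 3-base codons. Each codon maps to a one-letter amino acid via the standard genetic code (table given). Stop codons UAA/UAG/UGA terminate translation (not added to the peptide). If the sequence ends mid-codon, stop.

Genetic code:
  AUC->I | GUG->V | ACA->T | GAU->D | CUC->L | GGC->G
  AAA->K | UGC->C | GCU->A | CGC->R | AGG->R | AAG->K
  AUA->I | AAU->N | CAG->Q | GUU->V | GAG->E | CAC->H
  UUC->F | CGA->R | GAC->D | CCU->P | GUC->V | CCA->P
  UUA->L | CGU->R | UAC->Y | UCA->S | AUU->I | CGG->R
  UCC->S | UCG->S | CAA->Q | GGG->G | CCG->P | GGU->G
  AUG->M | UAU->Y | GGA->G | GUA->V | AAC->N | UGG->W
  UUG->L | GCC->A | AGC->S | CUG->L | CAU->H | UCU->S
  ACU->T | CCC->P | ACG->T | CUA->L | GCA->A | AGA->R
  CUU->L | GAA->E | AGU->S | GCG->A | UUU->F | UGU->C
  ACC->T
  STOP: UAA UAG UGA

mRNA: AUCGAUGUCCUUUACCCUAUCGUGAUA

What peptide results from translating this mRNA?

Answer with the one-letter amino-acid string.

Answer: MSFTLS

Derivation:
start AUG at pos 4
pos 4: AUG -> M; peptide=M
pos 7: UCC -> S; peptide=MS
pos 10: UUU -> F; peptide=MSF
pos 13: ACC -> T; peptide=MSFT
pos 16: CUA -> L; peptide=MSFTL
pos 19: UCG -> S; peptide=MSFTLS
pos 22: UGA -> STOP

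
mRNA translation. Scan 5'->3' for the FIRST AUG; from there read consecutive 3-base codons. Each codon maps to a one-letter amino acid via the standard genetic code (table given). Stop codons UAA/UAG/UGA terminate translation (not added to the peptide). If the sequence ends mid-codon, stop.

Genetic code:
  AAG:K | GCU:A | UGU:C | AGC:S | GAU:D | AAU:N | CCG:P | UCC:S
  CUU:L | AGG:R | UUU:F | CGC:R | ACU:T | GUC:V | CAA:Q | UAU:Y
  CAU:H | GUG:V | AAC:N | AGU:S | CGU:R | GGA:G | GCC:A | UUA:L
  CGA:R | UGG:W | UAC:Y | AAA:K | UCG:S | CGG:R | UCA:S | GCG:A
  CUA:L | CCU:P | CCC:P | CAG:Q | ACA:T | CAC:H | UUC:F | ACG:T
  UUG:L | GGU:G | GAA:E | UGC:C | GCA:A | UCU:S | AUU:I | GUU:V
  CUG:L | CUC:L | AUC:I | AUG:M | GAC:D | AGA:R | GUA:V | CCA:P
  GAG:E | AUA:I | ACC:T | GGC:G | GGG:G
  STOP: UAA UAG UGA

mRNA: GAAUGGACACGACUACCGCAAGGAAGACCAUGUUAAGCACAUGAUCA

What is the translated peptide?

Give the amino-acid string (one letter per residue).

Answer: MDTTTARKTMLST

Derivation:
start AUG at pos 2
pos 2: AUG -> M; peptide=M
pos 5: GAC -> D; peptide=MD
pos 8: ACG -> T; peptide=MDT
pos 11: ACU -> T; peptide=MDTT
pos 14: ACC -> T; peptide=MDTTT
pos 17: GCA -> A; peptide=MDTTTA
pos 20: AGG -> R; peptide=MDTTTAR
pos 23: AAG -> K; peptide=MDTTTARK
pos 26: ACC -> T; peptide=MDTTTARKT
pos 29: AUG -> M; peptide=MDTTTARKTM
pos 32: UUA -> L; peptide=MDTTTARKTML
pos 35: AGC -> S; peptide=MDTTTARKTMLS
pos 38: ACA -> T; peptide=MDTTTARKTMLST
pos 41: UGA -> STOP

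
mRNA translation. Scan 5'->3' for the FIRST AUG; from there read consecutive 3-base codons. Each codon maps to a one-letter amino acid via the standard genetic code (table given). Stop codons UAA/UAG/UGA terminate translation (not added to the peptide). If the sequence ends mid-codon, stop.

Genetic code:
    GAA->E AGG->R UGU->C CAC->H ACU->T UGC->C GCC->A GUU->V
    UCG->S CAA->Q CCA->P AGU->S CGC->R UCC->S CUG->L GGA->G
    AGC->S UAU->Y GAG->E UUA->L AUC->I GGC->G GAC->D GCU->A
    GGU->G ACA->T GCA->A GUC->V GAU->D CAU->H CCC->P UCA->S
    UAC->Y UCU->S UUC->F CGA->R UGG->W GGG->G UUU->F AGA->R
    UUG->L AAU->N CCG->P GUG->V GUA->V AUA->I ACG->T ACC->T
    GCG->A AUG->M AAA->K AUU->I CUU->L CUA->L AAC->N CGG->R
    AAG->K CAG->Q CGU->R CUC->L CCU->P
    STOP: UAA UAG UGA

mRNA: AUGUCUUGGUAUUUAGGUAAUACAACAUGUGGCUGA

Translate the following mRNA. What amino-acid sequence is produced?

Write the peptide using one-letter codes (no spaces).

start AUG at pos 0
pos 0: AUG -> M; peptide=M
pos 3: UCU -> S; peptide=MS
pos 6: UGG -> W; peptide=MSW
pos 9: UAU -> Y; peptide=MSWY
pos 12: UUA -> L; peptide=MSWYL
pos 15: GGU -> G; peptide=MSWYLG
pos 18: AAU -> N; peptide=MSWYLGN
pos 21: ACA -> T; peptide=MSWYLGNT
pos 24: ACA -> T; peptide=MSWYLGNTT
pos 27: UGU -> C; peptide=MSWYLGNTTC
pos 30: GGC -> G; peptide=MSWYLGNTTCG
pos 33: UGA -> STOP

Answer: MSWYLGNTTCG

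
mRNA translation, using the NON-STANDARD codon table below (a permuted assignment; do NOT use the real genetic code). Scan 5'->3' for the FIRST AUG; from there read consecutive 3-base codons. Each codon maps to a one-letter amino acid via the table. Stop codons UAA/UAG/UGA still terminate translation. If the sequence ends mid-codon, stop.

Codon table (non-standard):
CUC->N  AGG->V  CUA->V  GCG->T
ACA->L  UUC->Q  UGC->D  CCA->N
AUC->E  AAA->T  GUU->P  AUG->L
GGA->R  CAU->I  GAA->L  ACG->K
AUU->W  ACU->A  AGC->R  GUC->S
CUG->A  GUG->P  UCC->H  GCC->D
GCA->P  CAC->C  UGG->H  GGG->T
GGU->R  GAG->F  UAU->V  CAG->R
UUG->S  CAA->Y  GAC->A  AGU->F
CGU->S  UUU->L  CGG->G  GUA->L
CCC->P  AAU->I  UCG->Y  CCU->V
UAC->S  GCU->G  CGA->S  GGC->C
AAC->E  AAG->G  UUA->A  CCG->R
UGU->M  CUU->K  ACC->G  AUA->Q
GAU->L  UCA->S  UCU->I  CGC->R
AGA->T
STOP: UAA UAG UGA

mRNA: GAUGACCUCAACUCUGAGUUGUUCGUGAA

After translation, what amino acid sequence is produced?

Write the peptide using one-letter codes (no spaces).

Answer: LGSAAFMY

Derivation:
start AUG at pos 1
pos 1: AUG -> L; peptide=L
pos 4: ACC -> G; peptide=LG
pos 7: UCA -> S; peptide=LGS
pos 10: ACU -> A; peptide=LGSA
pos 13: CUG -> A; peptide=LGSAA
pos 16: AGU -> F; peptide=LGSAAF
pos 19: UGU -> M; peptide=LGSAAFM
pos 22: UCG -> Y; peptide=LGSAAFMY
pos 25: UGA -> STOP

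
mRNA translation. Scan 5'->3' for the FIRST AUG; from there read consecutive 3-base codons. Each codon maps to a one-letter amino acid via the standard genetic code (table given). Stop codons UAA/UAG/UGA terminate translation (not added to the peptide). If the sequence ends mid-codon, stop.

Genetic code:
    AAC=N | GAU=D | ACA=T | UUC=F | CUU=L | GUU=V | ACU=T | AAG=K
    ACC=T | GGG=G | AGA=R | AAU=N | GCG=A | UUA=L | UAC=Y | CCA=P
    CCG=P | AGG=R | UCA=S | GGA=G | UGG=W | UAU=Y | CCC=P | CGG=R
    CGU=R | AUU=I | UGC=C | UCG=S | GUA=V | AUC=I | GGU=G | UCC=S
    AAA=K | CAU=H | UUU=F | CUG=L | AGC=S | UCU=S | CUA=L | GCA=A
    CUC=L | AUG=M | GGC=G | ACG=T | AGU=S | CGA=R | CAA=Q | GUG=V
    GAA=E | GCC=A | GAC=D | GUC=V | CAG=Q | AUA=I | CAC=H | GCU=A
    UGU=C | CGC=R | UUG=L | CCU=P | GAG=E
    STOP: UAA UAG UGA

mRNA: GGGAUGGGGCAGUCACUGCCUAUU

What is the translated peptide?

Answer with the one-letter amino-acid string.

Answer: MGQSLPI

Derivation:
start AUG at pos 3
pos 3: AUG -> M; peptide=M
pos 6: GGG -> G; peptide=MG
pos 9: CAG -> Q; peptide=MGQ
pos 12: UCA -> S; peptide=MGQS
pos 15: CUG -> L; peptide=MGQSL
pos 18: CCU -> P; peptide=MGQSLP
pos 21: AUU -> I; peptide=MGQSLPI
pos 24: only 0 nt remain (<3), stop (end of mRNA)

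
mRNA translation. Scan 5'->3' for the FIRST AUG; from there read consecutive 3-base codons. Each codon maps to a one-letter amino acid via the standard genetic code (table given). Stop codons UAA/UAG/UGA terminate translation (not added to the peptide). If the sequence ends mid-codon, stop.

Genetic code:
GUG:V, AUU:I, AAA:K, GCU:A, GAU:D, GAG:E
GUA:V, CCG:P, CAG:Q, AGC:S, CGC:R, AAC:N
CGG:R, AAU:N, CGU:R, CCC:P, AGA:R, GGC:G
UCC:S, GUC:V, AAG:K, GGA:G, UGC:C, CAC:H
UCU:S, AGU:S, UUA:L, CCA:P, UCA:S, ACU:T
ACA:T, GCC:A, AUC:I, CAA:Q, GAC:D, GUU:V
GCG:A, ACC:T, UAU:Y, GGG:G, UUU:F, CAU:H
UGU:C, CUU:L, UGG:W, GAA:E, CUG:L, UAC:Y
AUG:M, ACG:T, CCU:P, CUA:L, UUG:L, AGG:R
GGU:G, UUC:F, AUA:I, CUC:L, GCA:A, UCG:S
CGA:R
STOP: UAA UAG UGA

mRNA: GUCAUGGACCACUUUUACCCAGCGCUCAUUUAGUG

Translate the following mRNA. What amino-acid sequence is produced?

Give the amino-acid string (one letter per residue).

Answer: MDHFYPALI

Derivation:
start AUG at pos 3
pos 3: AUG -> M; peptide=M
pos 6: GAC -> D; peptide=MD
pos 9: CAC -> H; peptide=MDH
pos 12: UUU -> F; peptide=MDHF
pos 15: UAC -> Y; peptide=MDHFY
pos 18: CCA -> P; peptide=MDHFYP
pos 21: GCG -> A; peptide=MDHFYPA
pos 24: CUC -> L; peptide=MDHFYPAL
pos 27: AUU -> I; peptide=MDHFYPALI
pos 30: UAG -> STOP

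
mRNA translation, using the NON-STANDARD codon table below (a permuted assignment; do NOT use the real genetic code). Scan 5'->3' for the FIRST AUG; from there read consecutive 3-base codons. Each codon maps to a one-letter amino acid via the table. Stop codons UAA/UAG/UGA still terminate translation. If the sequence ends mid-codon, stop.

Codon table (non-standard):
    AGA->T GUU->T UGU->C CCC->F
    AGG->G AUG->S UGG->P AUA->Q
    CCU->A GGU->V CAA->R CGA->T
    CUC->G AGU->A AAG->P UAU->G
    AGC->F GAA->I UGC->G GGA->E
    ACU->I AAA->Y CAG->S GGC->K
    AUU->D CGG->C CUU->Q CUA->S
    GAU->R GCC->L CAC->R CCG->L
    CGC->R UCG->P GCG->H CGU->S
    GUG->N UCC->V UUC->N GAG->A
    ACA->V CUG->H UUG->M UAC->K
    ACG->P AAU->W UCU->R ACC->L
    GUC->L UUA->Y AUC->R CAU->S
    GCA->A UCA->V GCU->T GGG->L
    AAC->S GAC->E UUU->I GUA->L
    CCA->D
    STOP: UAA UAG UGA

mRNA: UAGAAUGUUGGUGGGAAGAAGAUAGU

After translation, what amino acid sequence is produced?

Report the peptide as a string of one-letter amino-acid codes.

start AUG at pos 4
pos 4: AUG -> S; peptide=S
pos 7: UUG -> M; peptide=SM
pos 10: GUG -> N; peptide=SMN
pos 13: GGA -> E; peptide=SMNE
pos 16: AGA -> T; peptide=SMNET
pos 19: AGA -> T; peptide=SMNETT
pos 22: UAG -> STOP

Answer: SMNETT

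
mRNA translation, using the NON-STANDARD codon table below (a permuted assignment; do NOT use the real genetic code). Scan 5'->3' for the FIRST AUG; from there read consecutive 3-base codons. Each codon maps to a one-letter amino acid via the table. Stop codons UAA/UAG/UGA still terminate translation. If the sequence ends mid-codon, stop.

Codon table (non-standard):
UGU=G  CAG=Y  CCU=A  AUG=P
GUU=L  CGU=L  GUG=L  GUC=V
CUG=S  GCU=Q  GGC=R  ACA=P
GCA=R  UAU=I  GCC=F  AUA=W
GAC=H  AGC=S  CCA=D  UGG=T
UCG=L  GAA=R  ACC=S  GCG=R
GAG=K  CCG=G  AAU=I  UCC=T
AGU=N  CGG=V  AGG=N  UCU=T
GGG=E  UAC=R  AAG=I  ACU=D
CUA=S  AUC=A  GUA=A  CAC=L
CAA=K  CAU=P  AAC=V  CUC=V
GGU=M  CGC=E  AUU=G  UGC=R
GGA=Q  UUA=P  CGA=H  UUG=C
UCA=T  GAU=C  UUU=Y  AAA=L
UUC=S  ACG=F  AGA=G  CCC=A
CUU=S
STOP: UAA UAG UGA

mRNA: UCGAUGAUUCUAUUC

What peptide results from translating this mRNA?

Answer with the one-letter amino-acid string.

start AUG at pos 3
pos 3: AUG -> P; peptide=P
pos 6: AUU -> G; peptide=PG
pos 9: CUA -> S; peptide=PGS
pos 12: UUC -> S; peptide=PGSS
pos 15: only 0 nt remain (<3), stop (end of mRNA)

Answer: PGSS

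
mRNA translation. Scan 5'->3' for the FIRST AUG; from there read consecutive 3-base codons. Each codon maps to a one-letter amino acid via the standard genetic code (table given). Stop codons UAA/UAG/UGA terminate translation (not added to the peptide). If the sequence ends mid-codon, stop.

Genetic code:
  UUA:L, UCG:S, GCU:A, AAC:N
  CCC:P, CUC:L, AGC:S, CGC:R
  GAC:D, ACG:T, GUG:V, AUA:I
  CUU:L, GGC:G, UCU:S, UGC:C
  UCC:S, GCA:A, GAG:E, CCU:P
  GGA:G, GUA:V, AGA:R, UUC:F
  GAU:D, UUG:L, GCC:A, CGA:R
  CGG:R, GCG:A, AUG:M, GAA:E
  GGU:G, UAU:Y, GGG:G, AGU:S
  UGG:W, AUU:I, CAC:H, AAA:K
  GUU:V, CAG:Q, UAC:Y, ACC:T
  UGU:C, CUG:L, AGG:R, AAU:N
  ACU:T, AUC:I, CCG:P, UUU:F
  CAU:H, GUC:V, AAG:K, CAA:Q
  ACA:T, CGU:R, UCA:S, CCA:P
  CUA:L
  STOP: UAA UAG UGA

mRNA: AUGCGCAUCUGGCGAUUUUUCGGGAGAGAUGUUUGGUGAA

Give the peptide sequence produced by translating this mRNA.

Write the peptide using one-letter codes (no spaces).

start AUG at pos 0
pos 0: AUG -> M; peptide=M
pos 3: CGC -> R; peptide=MR
pos 6: AUC -> I; peptide=MRI
pos 9: UGG -> W; peptide=MRIW
pos 12: CGA -> R; peptide=MRIWR
pos 15: UUU -> F; peptide=MRIWRF
pos 18: UUC -> F; peptide=MRIWRFF
pos 21: GGG -> G; peptide=MRIWRFFG
pos 24: AGA -> R; peptide=MRIWRFFGR
pos 27: GAU -> D; peptide=MRIWRFFGRD
pos 30: GUU -> V; peptide=MRIWRFFGRDV
pos 33: UGG -> W; peptide=MRIWRFFGRDVW
pos 36: UGA -> STOP

Answer: MRIWRFFGRDVW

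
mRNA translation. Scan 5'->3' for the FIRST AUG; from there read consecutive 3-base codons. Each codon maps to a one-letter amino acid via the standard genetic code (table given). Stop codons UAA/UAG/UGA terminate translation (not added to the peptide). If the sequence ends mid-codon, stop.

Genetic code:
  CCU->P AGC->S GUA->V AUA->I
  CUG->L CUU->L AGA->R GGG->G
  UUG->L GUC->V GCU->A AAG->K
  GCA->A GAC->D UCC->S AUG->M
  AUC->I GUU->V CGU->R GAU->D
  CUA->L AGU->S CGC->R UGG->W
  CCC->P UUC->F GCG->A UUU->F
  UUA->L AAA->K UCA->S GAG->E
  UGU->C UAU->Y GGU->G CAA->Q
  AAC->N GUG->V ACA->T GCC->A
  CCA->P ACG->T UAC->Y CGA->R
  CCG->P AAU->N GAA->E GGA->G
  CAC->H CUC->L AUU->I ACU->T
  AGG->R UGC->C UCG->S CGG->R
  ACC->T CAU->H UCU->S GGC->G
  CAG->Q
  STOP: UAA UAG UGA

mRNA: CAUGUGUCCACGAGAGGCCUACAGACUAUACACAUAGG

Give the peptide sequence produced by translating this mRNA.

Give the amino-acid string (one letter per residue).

Answer: MCPREAYRLYT

Derivation:
start AUG at pos 1
pos 1: AUG -> M; peptide=M
pos 4: UGU -> C; peptide=MC
pos 7: CCA -> P; peptide=MCP
pos 10: CGA -> R; peptide=MCPR
pos 13: GAG -> E; peptide=MCPRE
pos 16: GCC -> A; peptide=MCPREA
pos 19: UAC -> Y; peptide=MCPREAY
pos 22: AGA -> R; peptide=MCPREAYR
pos 25: CUA -> L; peptide=MCPREAYRL
pos 28: UAC -> Y; peptide=MCPREAYRLY
pos 31: ACA -> T; peptide=MCPREAYRLYT
pos 34: UAG -> STOP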